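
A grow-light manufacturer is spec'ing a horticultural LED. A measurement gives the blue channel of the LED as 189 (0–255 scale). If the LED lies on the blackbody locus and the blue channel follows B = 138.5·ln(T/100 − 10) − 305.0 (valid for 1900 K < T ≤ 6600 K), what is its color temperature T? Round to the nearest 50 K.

ln(t − 10) = (189 + 305.0) / 138.5 = 3.5668.
t − 10 = e^3.5668 = 35.403, so t = 45.403.
T = 100·t = 4540 K → 4550 K to the nearest 50 K.

4550 K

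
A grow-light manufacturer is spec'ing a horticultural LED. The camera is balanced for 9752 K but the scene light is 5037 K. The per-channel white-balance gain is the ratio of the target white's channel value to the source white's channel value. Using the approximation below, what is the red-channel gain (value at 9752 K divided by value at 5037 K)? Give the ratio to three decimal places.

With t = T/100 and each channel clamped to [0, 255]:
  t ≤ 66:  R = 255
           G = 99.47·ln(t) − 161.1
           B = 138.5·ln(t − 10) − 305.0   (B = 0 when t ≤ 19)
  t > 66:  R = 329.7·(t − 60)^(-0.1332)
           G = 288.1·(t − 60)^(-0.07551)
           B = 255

0.798

At 5037 K (t = 50.37):
  R = 255 by definition for t ≤ 66.
At 9752 K (t = 97.52):
  R = 329.7·(97.52 − 60)^(-0.1332) = 329.7·37.52^(-0.1332) = 329.7·0.61703 = 203.436.
Gain = 203.436 / 255.000 = 0.7978 → 0.798.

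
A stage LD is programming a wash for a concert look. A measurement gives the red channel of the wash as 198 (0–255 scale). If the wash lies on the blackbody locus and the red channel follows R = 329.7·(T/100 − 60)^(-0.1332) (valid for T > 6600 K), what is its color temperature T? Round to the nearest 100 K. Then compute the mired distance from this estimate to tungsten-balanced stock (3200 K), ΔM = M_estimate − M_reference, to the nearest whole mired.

-218 mireds

(t − 60)^(-0.1332) = 198/329.7 = 0.60055.
t − 60 = 0.60055^(1/-0.1332) = 0.60055^(-7.508) = 45.980, so t = 105.980.
T = 100·t = 10598 K → 10600 K to the nearest 100 K.
M_estimate = 10⁶/10600 = 94.34; M_reference = 10⁶/3200 = 312.50.
ΔM = 94.34 − 312.50 = -218.16 → -218 mireds.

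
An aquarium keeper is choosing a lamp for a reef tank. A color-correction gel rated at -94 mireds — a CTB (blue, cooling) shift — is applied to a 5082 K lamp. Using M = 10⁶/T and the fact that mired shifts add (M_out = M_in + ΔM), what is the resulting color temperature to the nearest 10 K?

9730 K

M_in = 10⁶/5082 = 196.77 mireds.
M_out = 196.77 + (-94) = 102.77 mireds.
T_out = 10⁶/102.77 = 9730.2 K → 9730 K.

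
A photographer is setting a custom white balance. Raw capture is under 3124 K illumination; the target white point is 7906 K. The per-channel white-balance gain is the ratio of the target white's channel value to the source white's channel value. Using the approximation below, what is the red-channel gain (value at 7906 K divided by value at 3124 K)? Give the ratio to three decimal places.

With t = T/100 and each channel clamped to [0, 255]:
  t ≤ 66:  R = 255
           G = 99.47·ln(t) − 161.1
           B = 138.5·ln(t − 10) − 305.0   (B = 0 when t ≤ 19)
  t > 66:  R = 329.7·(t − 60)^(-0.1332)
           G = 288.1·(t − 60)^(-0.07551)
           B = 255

At 3124 K (t = 31.24):
  R = 255 by definition for t ≤ 66.
At 7906 K (t = 79.06):
  R = 329.7·(79.06 − 60)^(-0.1332) = 329.7·19.06^(-0.1332) = 329.7·0.67529 = 222.642.
Gain = 222.642 / 255.000 = 0.8731 → 0.873.

0.873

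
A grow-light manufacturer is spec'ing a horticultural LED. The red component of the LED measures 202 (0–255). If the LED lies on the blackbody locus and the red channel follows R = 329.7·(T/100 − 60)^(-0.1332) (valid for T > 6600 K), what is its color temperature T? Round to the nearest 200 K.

(t − 60)^(-0.1332) = 202/329.7 = 0.61268.
t − 60 = 0.61268^(1/-0.1332) = 0.61268^(-7.508) = 39.569, so t = 99.569.
T = 100·t = 9957 K → 10000 K to the nearest 200 K.

10000 K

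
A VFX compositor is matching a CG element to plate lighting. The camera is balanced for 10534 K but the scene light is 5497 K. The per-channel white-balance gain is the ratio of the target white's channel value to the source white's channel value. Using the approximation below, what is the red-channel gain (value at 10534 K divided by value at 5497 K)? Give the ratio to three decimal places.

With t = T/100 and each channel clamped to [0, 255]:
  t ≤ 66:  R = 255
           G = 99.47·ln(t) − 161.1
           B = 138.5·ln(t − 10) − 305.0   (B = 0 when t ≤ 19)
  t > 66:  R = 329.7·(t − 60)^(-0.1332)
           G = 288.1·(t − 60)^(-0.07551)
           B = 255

0.778

At 5497 K (t = 54.97):
  R = 255 by definition for t ≤ 66.
At 10534 K (t = 105.34):
  R = 329.7·(105.34 − 60)^(-0.1332) = 329.7·45.34^(-0.1332) = 329.7·0.60167 = 198.370.
Gain = 198.370 / 255.000 = 0.7779 → 0.778.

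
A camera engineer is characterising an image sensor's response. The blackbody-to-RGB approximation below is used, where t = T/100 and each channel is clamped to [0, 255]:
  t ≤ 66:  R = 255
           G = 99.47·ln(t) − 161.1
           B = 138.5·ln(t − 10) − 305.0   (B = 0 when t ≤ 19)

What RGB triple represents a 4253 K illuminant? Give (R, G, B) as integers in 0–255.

(255, 212, 177)

t = 4253/100 = 42.53; the t ≤ 66 branch applies.
R = 255 by definition for t ≤ 66.
G = 99.47·ln 42.53 − 161.1 = 99.47·3.7502 − 161.1 = 211.933.
B = 138.5·ln(42.53 − 10) − 305.0 = 138.5·ln 32.53 − 305.0 = 138.5·3.4822 − 305.0 = 177.280.
Rounded: (255, 212, 177).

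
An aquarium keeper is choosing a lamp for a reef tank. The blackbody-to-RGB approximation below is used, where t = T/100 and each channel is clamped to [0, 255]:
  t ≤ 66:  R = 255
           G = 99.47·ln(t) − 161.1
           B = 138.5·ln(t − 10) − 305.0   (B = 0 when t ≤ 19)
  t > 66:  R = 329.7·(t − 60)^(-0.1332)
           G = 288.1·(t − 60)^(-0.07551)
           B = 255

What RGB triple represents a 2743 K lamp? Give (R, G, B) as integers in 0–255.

t = 2743/100 = 27.43; the t ≤ 66 branch applies.
R = 255 by definition for t ≤ 66.
G = 99.47·ln 27.43 − 161.1 = 99.47·3.3116 − 161.1 = 168.309.
B = 138.5·ln(27.43 − 10) − 305.0 = 138.5·ln 17.43 − 305.0 = 138.5·2.8582 − 305.0 = 90.860.
Rounded: (255, 168, 91).

(255, 168, 91)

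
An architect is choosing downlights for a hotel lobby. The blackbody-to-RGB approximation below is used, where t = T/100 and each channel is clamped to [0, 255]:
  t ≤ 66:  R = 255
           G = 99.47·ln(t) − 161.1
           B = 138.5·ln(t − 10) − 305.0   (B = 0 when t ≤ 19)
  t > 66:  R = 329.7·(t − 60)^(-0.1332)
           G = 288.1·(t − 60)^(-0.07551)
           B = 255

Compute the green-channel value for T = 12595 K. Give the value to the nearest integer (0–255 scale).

t = 12595/100 = 125.95; the t > 66 branch applies.
G = 288.1·(125.95 − 60)^(-0.07551) = 288.1·65.95^(-0.07551) = 288.1·0.72884 = 209.978.
Rounded: 210.

210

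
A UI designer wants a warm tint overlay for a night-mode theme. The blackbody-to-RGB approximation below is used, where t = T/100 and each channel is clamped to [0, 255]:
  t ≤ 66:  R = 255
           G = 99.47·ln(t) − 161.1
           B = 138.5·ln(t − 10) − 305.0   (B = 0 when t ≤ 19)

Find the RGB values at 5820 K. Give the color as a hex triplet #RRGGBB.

t = 5820/100 = 58.2; the t ≤ 66 branch applies.
R = 255 by definition for t ≤ 66.
G = 99.47·ln 58.2 − 161.1 = 99.47·4.0639 − 161.1 = 243.135.
B = 138.5·ln(58.2 − 10) − 305.0 = 138.5·ln 48.2 − 305.0 = 138.5·3.8754 − 305.0 = 231.737.
Rounded: (255, 243, 232).
In hex: #FFF3E8.

#FFF3E8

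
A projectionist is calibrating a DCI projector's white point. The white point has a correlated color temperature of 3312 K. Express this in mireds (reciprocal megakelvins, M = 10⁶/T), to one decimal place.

M = 10⁶ / 3312 = 301.932 → 301.9 mireds.

301.9 mireds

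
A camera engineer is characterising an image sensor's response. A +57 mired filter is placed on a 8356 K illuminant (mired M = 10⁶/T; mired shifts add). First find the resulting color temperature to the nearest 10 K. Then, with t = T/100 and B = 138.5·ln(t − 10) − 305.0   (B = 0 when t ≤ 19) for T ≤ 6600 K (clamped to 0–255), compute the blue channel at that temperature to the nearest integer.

M_in = 10⁶/8356 = 119.67; M_out = 119.67 + (+57) = 176.67.
T_out = 10⁶/176.67 = 5660.1 K → 5660 K; t = 56.6.
B = 138.5·ln(56.6 − 10) − 305.0 = 138.5·ln 46.6 − 305.0 = 138.5·3.8416 − 305.0 = 227.062.
Rounded: 227.

227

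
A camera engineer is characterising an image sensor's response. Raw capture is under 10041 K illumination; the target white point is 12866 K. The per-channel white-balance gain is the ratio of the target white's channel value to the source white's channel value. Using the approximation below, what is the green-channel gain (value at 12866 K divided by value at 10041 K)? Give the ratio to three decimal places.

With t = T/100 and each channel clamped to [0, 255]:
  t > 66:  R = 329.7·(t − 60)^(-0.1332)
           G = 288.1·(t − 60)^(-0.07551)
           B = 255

At 10041 K (t = 100.41):
  G = 288.1·(100.41 − 60)^(-0.07551) = 288.1·40.41^(-0.07551) = 288.1·0.75630 = 217.890.
At 12866 K (t = 128.66):
  G = 288.1·(128.66 − 60)^(-0.07551) = 288.1·68.66^(-0.07551) = 288.1·0.72663 = 209.341.
Gain = 209.341 / 217.890 = 0.9608 → 0.961.

0.961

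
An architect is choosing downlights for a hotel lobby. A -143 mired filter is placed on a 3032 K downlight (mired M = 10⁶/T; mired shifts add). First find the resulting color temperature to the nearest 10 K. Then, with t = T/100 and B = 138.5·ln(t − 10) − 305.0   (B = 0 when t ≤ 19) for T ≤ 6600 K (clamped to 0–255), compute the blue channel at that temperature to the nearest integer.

218

M_in = 10⁶/3032 = 329.82; M_out = 329.82 + (-143) = 186.82.
T_out = 10⁶/186.82 = 5352.9 K → 5350 K; t = 53.5.
B = 138.5·ln(53.5 − 10) − 305.0 = 138.5·ln 43.5 − 305.0 = 138.5·3.7728 − 305.0 = 217.527.
Rounded: 218.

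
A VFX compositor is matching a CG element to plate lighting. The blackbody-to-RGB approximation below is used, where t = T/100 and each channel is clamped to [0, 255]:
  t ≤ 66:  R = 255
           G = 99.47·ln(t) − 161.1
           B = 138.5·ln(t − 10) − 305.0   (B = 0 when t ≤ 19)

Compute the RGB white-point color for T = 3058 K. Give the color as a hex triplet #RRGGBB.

#FFB372

t = 3058/100 = 30.58; the t ≤ 66 branch applies.
R = 255 by definition for t ≤ 66.
G = 99.47·ln 30.58 − 161.1 = 99.47·3.4203 − 161.1 = 179.122.
B = 138.5·ln(30.58 − 10) − 305.0 = 138.5·ln 20.58 − 305.0 = 138.5·3.0243 − 305.0 = 113.868.
Rounded: (255, 179, 114).
In hex: #FFB372.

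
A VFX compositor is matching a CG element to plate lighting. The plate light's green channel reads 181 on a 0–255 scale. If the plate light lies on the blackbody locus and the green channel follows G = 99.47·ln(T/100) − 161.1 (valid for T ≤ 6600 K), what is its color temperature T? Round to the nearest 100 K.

ln t = (181 + 161.1) / 99.47 = 3.4392.
t = e^3.4392 = 31.163.
T = 100·t = 3116 K → 3100 K to the nearest 100 K.

3100 K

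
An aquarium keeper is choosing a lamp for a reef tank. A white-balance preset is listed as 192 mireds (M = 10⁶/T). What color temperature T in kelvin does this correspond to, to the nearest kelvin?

T = 10⁶ / 192 = 5208.33 K → 5208 K.

5208 K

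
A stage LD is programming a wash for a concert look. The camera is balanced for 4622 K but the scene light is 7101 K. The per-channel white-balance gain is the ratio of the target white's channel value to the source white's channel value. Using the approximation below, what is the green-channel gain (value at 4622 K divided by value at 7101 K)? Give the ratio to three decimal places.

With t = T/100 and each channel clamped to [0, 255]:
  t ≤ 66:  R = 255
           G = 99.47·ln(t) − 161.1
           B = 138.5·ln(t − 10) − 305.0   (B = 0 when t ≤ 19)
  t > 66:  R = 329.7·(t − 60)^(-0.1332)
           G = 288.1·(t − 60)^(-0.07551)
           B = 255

0.916

At 7101 K (t = 71.01):
  G = 288.1·(71.01 − 60)^(-0.07551) = 288.1·11.01^(-0.07551) = 288.1·0.83432 = 240.369.
At 4622 K (t = 46.22):
  G = 99.47·ln 46.22 − 161.1 = 99.47·3.8334 − 161.1 = 220.210.
Gain = 220.210 / 240.369 = 0.9161 → 0.916.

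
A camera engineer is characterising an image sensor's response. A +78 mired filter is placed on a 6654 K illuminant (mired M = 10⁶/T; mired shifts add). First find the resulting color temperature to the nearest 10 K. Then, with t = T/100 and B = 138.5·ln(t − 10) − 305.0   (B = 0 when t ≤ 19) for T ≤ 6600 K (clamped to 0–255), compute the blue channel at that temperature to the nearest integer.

183

M_in = 10⁶/6654 = 150.29; M_out = 150.29 + (+78) = 228.29.
T_out = 10⁶/228.29 = 4380.5 K → 4380 K; t = 43.8.
B = 138.5·ln(43.8 − 10) − 305.0 = 138.5·ln 33.8 − 305.0 = 138.5·3.5205 − 305.0 = 182.584.
Rounded: 183.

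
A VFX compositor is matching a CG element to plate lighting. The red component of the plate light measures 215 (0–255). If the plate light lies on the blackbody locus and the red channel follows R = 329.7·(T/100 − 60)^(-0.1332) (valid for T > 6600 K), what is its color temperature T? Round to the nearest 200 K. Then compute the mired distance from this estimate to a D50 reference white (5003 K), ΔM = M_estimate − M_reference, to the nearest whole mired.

-81 mireds

(t − 60)^(-0.1332) = 215/329.7 = 0.65211.
t − 60 = 0.65211^(1/-0.1332) = 0.65211^(-7.508) = 24.774, so t = 84.774.
T = 100·t = 8477 K → 8400 K to the nearest 200 K.
M_estimate = 10⁶/8400 = 119.05; M_reference = 10⁶/5003 = 199.88.
ΔM = 119.05 − 199.88 = -80.83 → -81 mireds.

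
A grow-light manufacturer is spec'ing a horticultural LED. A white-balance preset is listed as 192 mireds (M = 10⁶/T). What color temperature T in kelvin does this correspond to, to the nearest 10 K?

T = 10⁶ / 192 = 5208.33 K → 5210 K.

5210 K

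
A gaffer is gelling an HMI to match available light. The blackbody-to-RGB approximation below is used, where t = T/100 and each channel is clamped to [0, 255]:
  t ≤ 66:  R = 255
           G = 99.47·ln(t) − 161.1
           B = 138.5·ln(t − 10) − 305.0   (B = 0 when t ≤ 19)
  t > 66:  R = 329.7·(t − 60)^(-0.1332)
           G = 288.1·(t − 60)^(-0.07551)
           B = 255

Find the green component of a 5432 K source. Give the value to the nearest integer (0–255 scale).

t = 5432/100 = 54.32; the t ≤ 66 branch applies.
G = 99.47·ln 54.32 − 161.1 = 99.47·3.9949 − 161.1 = 236.272.
Rounded: 236.

236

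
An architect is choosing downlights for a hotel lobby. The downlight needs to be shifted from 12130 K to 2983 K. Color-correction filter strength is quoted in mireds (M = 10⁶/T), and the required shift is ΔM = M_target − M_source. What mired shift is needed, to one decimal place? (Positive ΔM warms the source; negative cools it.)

+252.8 mireds

M_source = 10⁶/12130 = 82.440; M_target = 10⁶/2983 = 335.233.
ΔM = 335.233 − 82.440 = 252.793 → +252.8 mireds, a warming shift.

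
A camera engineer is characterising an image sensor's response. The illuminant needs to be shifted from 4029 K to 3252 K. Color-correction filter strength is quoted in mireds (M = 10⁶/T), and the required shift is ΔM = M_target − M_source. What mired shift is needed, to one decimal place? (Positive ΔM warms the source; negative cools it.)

M_source = 10⁶/4029 = 248.201; M_target = 10⁶/3252 = 307.503.
ΔM = 307.503 − 248.201 = 59.303 → +59.3 mireds, a warming shift.

+59.3 mireds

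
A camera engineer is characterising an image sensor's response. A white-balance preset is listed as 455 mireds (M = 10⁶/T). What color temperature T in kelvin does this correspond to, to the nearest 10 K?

T = 10⁶ / 455 = 2197.80 K → 2200 K.

2200 K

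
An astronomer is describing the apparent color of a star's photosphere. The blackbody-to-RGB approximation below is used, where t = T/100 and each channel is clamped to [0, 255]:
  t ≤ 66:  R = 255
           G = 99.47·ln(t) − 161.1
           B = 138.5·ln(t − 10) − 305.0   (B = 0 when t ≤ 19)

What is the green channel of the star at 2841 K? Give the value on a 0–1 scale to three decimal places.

t = 2841/100 = 28.41; the t ≤ 66 branch applies.
G = 99.47·ln 28.41 − 161.1 = 99.47·3.3467 − 161.1 = 171.800.
On a 0–1 scale: 171.800/255 = 0.6737 → 0.674.

0.674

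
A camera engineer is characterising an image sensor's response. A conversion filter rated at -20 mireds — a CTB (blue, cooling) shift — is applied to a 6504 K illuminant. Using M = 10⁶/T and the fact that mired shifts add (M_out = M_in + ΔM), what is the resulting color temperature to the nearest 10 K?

7480 K

M_in = 10⁶/6504 = 153.75 mireds.
M_out = 153.75 + (-20) = 133.75 mireds.
T_out = 10⁶/133.75 = 7476.5 K → 7480 K.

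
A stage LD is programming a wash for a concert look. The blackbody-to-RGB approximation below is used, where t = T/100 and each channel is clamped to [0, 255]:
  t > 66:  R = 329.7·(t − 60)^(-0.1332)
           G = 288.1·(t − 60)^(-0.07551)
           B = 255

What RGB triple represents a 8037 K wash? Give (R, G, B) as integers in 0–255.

t = 8037/100 = 80.37; the t > 66 branch applies.
R = 329.7·(80.37 − 60)^(-0.1332) = 329.7·20.37^(-0.1332) = 329.7·0.66933 = 220.679.
G = 288.1·(80.37 − 60)^(-0.07551) = 288.1·20.37^(-0.07551) = 288.1·0.79645 = 229.457.
B = 255 by definition for t > 66.
Rounded: (221, 229, 255).

(221, 229, 255)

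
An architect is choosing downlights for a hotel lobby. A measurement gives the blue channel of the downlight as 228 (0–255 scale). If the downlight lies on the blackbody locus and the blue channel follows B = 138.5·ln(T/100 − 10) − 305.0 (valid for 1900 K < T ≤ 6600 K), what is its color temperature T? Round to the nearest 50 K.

ln(t − 10) = (228 + 305.0) / 138.5 = 3.8484.
t − 10 = e^3.8484 = 46.917, so t = 56.917.
T = 100·t = 5692 K → 5700 K to the nearest 50 K.

5700 K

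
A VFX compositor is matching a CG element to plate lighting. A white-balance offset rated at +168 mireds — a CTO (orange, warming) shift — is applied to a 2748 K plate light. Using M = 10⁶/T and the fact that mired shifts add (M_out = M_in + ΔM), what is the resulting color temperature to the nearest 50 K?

M_in = 10⁶/2748 = 363.90 mireds.
M_out = 363.90 + (+168) = 531.90 mireds.
T_out = 10⁶/531.90 = 1880.0 K → 1900 K.

1900 K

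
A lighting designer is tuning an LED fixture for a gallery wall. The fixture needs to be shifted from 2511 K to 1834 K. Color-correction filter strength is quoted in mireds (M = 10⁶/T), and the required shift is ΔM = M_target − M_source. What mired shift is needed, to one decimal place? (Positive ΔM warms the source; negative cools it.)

M_source = 10⁶/2511 = 398.248; M_target = 10⁶/1834 = 545.256.
ΔM = 545.256 − 398.248 = 147.009 → +147.0 mireds, a warming shift.

+147.0 mireds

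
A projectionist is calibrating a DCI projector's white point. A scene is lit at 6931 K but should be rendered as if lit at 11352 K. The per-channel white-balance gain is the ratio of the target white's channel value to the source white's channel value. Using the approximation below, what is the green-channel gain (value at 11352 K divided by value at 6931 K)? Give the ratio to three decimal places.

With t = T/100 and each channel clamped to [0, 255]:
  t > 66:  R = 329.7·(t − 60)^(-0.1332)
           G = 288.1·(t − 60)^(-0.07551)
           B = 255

At 6931 K (t = 69.31):
  G = 288.1·(69.31 − 60)^(-0.07551) = 288.1·9.31^(-0.07551) = 288.1·0.84496 = 243.432.
At 11352 K (t = 113.52):
  G = 288.1·(113.52 − 60)^(-0.07551) = 288.1·53.52^(-0.07551) = 288.1·0.74042 = 213.316.
Gain = 213.316 / 243.432 = 0.8763 → 0.876.

0.876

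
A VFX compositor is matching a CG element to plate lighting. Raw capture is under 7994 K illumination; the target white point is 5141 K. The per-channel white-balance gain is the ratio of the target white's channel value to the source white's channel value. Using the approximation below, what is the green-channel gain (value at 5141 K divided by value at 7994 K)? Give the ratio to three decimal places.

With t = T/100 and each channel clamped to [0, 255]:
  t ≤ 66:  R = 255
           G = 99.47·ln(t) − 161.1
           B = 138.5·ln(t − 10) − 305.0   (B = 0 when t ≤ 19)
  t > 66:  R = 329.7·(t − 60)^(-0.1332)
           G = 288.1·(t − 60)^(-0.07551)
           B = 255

At 7994 K (t = 79.94):
  G = 288.1·(79.94 − 60)^(-0.07551) = 288.1·19.94^(-0.07551) = 288.1·0.79773 = 229.827.
At 5141 K (t = 51.41):
  G = 99.47·ln 51.41 − 161.1 = 99.47·3.9398 − 161.1 = 230.795.
Gain = 230.795 / 229.827 = 1.0042 → 1.004.

1.004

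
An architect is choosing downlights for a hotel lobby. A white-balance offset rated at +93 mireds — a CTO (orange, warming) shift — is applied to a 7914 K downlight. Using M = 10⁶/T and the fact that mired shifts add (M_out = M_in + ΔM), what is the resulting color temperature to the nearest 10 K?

4560 K

M_in = 10⁶/7914 = 126.36 mireds.
M_out = 126.36 + (+93) = 219.36 mireds.
T_out = 10⁶/219.36 = 4558.8 K → 4560 K.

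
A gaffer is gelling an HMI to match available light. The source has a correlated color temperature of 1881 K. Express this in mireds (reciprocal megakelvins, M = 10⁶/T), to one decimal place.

M = 10⁶ / 1881 = 531.632 → 531.6 mireds.

531.6 mireds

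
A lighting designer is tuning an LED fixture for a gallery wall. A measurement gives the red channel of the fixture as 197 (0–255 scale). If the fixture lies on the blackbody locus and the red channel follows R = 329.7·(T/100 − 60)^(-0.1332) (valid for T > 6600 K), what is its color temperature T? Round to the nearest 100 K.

(t − 60)^(-0.1332) = 197/329.7 = 0.59751.
t − 60 = 0.59751^(1/-0.1332) = 0.59751^(-7.508) = 47.761, so t = 107.761.
T = 100·t = 10776 K → 10800 K to the nearest 100 K.

10800 K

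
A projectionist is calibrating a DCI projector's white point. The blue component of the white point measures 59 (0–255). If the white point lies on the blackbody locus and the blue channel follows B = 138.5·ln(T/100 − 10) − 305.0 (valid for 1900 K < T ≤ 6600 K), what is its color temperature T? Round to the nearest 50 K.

2400 K

ln(t − 10) = (59 + 305.0) / 138.5 = 2.6282.
t − 10 = e^2.6282 = 13.848, so t = 23.848.
T = 100·t = 2385 K → 2400 K to the nearest 50 K.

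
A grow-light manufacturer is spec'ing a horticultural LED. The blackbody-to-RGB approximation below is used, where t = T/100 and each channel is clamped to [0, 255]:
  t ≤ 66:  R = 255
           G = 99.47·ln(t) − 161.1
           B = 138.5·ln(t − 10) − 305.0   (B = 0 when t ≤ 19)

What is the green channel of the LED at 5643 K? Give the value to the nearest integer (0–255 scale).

t = 5643/100 = 56.43; the t ≤ 66 branch applies.
G = 99.47·ln 56.43 − 161.1 = 99.47·4.0330 − 161.1 = 240.063.
Rounded: 240.

240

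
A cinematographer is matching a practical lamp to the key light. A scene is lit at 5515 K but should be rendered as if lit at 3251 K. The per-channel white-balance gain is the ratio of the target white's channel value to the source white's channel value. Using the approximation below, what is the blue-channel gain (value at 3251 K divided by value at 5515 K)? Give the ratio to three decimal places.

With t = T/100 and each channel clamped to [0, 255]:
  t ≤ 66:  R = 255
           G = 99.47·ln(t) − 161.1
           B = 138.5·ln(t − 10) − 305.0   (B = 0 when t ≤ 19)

At 5515 K (t = 55.15):
  B = 138.5·ln(55.15 − 10) − 305.0 = 138.5·ln 45.15 − 305.0 = 138.5·3.8100 − 305.0 = 222.684.
At 3251 K (t = 32.51):
  B = 138.5·ln(32.51 − 10) − 305.0 = 138.5·ln 22.51 − 305.0 = 138.5·3.1140 − 305.0 = 126.283.
Gain = 126.283 / 222.684 = 0.5671 → 0.567.

0.567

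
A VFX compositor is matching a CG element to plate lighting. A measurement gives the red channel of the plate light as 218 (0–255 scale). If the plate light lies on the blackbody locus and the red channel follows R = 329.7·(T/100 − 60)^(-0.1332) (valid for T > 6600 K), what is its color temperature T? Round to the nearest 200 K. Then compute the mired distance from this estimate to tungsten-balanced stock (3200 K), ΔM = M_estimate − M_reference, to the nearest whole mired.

(t − 60)^(-0.1332) = 218/329.7 = 0.66121.
t − 60 = 0.66121^(1/-0.1332) = 0.66121^(-7.508) = 22.326, so t = 82.326.
T = 100·t = 8233 K → 8200 K to the nearest 200 K.
M_estimate = 10⁶/8200 = 121.95; M_reference = 10⁶/3200 = 312.50.
ΔM = 121.95 − 312.50 = -190.55 → -191 mireds.

-191 mireds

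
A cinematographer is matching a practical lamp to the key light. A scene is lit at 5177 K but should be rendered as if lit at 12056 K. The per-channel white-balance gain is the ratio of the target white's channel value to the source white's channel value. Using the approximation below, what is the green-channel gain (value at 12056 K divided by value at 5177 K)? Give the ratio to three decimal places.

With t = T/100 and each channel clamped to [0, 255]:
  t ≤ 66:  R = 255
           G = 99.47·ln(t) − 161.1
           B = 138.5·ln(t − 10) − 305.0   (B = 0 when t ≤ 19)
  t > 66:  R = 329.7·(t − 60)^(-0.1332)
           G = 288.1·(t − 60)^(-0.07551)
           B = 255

At 5177 K (t = 51.77):
  G = 99.47·ln 51.77 − 161.1 = 99.47·3.9468 − 161.1 = 231.489.
At 12056 K (t = 120.56):
  G = 288.1·(120.56 − 60)^(-0.07551) = 288.1·60.56^(-0.07551) = 288.1·0.73355 = 211.335.
Gain = 211.335 / 231.489 = 0.9129 → 0.913.

0.913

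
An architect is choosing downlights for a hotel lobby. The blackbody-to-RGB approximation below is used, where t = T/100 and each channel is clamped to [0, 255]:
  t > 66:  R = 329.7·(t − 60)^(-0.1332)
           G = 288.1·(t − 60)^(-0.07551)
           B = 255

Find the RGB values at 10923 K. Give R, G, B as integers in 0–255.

R=196, G=215, B=255

t = 10923/100 = 109.23; the t > 66 branch applies.
R = 329.7·(109.23 − 60)^(-0.1332) = 329.7·49.23^(-0.1332) = 329.7·0.59511 = 196.207.
G = 288.1·(109.23 − 60)^(-0.07551) = 288.1·49.23^(-0.07551) = 288.1·0.74511 = 214.666.
B = 255 by definition for t > 66.
Rounded: (196, 215, 255).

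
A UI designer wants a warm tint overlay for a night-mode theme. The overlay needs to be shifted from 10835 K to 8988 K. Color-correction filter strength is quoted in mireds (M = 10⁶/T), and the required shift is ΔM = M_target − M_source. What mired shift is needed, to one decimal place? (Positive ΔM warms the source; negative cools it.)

M_source = 10⁶/10835 = 92.293; M_target = 10⁶/8988 = 111.259.
ΔM = 111.259 − 92.293 = 18.966 → +19.0 mireds, a warming shift.

+19.0 mireds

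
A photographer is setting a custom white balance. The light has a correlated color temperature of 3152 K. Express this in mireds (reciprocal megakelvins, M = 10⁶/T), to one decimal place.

317.3 mireds

M = 10⁶ / 3152 = 317.259 → 317.3 mireds.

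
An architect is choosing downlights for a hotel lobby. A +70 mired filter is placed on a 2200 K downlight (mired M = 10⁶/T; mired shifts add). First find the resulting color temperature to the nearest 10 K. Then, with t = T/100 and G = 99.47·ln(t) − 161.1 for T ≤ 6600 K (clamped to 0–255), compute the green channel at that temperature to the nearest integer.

M_in = 10⁶/2200 = 454.55; M_out = 454.55 + (+70) = 524.55.
T_out = 10⁶/524.55 = 1906.4 K → 1910 K; t = 19.1.
G = 99.47·ln 19.1 − 161.1 = 99.47·2.9497 − 161.1 = 132.305.
Rounded: 132.

132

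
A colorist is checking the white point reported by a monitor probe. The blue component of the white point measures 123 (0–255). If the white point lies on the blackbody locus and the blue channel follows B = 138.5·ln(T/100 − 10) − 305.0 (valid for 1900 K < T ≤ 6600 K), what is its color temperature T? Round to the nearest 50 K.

3200 K

ln(t − 10) = (123 + 305.0) / 138.5 = 3.0903.
t − 10 = e^3.0903 = 21.983, so t = 31.983.
T = 100·t = 3198 K → 3200 K to the nearest 50 K.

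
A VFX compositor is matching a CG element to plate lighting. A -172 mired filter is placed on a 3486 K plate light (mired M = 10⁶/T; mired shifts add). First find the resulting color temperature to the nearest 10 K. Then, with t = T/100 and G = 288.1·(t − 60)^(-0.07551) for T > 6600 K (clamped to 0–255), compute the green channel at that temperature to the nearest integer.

225

M_in = 10⁶/3486 = 286.86; M_out = 286.86 + (-172) = 114.86.
T_out = 10⁶/114.86 = 8706.1 K → 8710 K; t = 87.1.
G = 288.1·(87.1 − 60)^(-0.07551) = 288.1·27.1^(-0.07551) = 288.1·0.77946 = 224.564.
Rounded: 225.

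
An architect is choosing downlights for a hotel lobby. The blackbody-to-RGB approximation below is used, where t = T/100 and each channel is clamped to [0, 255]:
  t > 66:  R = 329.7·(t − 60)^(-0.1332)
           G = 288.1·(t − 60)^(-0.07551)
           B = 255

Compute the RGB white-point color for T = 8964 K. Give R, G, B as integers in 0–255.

R=210, G=223, B=255

t = 8964/100 = 89.64; the t > 66 branch applies.
R = 329.7·(89.64 − 60)^(-0.1332) = 329.7·29.64^(-0.1332) = 329.7·0.63672 = 209.925.
G = 288.1·(89.64 − 60)^(-0.07551) = 288.1·29.64^(-0.07551) = 288.1·0.77421 = 223.050.
B = 255 by definition for t > 66.
Rounded: (210, 223, 255).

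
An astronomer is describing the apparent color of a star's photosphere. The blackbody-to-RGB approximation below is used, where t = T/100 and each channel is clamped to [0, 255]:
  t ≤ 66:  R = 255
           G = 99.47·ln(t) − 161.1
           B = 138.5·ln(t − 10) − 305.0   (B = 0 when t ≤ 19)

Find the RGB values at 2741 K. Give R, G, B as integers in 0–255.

R=255, G=168, B=91

t = 2741/100 = 27.41; the t ≤ 66 branch applies.
R = 255 by definition for t ≤ 66.
G = 99.47·ln 27.41 − 161.1 = 99.47·3.3109 − 161.1 = 168.236.
B = 138.5·ln(27.41 − 10) − 305.0 = 138.5·ln 17.41 − 305.0 = 138.5·2.8570 − 305.0 = 90.701.
Rounded: (255, 168, 91).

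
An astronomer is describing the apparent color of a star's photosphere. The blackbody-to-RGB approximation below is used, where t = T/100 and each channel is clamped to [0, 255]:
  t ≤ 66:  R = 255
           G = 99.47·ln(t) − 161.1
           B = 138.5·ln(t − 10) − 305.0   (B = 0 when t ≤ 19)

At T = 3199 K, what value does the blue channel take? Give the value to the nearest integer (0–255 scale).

t = 3199/100 = 31.99; the t ≤ 66 branch applies.
B = 138.5·ln(31.99 − 10) − 305.0 = 138.5·ln 21.99 − 305.0 = 138.5·3.0906 − 305.0 = 123.046.
Rounded: 123.

123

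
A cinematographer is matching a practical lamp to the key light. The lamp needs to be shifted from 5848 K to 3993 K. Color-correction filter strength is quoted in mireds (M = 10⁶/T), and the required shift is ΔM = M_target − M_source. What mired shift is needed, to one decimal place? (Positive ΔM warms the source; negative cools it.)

+79.4 mireds

M_source = 10⁶/5848 = 170.999; M_target = 10⁶/3993 = 250.438.
ΔM = 250.438 − 170.999 = 79.440 → +79.4 mireds, a warming shift.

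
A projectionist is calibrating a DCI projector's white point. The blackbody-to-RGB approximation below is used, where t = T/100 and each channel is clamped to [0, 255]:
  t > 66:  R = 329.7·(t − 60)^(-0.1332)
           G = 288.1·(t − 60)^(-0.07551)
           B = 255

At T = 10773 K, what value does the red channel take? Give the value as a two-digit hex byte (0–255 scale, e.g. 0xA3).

0xC5

t = 10773/100 = 107.73; the t > 66 branch applies.
R = 329.7·(107.73 − 60)^(-0.1332) = 329.7·47.73^(-0.1332) = 329.7·0.59756 = 197.017.
Rounded: 197; in hex, 0xC5.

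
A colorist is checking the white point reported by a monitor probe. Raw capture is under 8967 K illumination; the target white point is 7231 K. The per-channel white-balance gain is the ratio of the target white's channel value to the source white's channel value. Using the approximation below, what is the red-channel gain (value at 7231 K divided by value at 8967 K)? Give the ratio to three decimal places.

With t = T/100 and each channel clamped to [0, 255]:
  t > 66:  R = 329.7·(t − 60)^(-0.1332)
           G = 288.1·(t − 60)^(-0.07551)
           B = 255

At 8967 K (t = 89.67):
  R = 329.7·(89.67 − 60)^(-0.1332) = 329.7·29.67^(-0.1332) = 329.7·0.63663 = 209.897.
At 7231 K (t = 72.31):
  R = 329.7·(72.31 − 60)^(-0.1332) = 329.7·12.31^(-0.1332) = 329.7·0.71578 = 235.992.
Gain = 235.992 / 209.897 = 1.1243 → 1.124.

1.124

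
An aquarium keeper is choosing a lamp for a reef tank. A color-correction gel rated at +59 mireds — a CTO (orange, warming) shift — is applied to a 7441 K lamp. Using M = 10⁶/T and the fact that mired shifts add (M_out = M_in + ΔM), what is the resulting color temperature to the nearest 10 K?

M_in = 10⁶/7441 = 134.39 mireds.
M_out = 134.39 + (+59) = 193.39 mireds.
T_out = 10⁶/193.39 = 5170.9 K → 5170 K.

5170 K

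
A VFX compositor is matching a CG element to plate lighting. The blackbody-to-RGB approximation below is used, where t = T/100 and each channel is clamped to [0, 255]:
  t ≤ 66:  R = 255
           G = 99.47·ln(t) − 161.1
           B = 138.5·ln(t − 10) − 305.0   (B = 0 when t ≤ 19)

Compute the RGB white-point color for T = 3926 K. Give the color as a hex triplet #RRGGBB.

t = 3926/100 = 39.26; the t ≤ 66 branch applies.
R = 255 by definition for t ≤ 66.
G = 99.47·ln 39.26 − 161.1 = 99.47·3.6702 − 161.1 = 203.975.
B = 138.5·ln(39.26 − 10) − 305.0 = 138.5·ln 29.26 − 305.0 = 138.5·3.3762 − 305.0 = 162.607.
Rounded: (255, 204, 163).
In hex: #FFCCA3.

#FFCCA3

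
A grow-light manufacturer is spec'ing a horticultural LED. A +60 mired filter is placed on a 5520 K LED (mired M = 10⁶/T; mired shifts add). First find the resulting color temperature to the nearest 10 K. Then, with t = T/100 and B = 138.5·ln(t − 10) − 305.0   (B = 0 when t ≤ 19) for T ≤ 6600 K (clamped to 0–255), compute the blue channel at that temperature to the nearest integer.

M_in = 10⁶/5520 = 181.16; M_out = 181.16 + (+60) = 241.16.
T_out = 10⁶/241.16 = 4146.6 K → 4150 K; t = 41.5.
B = 138.5·ln(41.5 − 10) − 305.0 = 138.5·ln 31.5 − 305.0 = 138.5·3.4500 − 305.0 = 172.823.
Rounded: 173.

173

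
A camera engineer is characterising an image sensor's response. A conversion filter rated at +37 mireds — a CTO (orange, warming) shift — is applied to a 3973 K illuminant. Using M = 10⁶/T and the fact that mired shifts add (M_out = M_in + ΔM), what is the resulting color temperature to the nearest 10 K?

M_in = 10⁶/3973 = 251.70 mireds.
M_out = 251.70 + (+37) = 288.70 mireds.
T_out = 10⁶/288.70 = 3463.8 K → 3460 K.

3460 K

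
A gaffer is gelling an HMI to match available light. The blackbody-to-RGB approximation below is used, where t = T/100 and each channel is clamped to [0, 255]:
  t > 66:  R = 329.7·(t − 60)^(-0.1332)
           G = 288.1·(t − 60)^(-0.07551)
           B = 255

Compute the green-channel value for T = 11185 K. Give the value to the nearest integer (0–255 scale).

214

t = 11185/100 = 111.85; the t > 66 branch applies.
G = 288.1·(111.85 − 60)^(-0.07551) = 288.1·51.85^(-0.07551) = 288.1·0.74220 = 213.827.
Rounded: 214.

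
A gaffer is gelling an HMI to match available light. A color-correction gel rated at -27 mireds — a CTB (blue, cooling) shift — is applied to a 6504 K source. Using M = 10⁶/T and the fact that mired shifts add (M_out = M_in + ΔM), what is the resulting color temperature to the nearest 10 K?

7890 K

M_in = 10⁶/6504 = 153.75 mireds.
M_out = 153.75 + (-27) = 126.75 mireds.
T_out = 10⁶/126.75 = 7889.5 K → 7890 K.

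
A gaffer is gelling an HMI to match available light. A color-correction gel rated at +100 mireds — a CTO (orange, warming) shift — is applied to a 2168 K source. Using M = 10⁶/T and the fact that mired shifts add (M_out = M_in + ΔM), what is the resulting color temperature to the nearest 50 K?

1800 K

M_in = 10⁶/2168 = 461.25 mireds.
M_out = 461.25 + (+100) = 561.25 mireds.
T_out = 10⁶/561.25 = 1781.7 K → 1800 K.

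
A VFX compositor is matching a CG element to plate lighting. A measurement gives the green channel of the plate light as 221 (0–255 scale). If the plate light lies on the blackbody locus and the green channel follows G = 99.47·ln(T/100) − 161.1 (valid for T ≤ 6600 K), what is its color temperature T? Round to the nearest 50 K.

4650 K

ln t = (221 + 161.1) / 99.47 = 3.8414.
t = e^3.8414 = 46.589.
T = 100·t = 4659 K → 4650 K to the nearest 50 K.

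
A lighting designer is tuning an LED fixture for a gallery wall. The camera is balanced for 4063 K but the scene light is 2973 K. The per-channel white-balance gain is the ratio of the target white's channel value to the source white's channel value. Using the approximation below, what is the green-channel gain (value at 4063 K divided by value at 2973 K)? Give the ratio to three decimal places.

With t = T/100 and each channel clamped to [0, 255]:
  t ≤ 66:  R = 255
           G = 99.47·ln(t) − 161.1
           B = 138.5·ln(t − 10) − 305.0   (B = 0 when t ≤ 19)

1.176

At 2973 K (t = 29.73):
  G = 99.47·ln 29.73 − 161.1 = 99.47·3.3922 − 161.1 = 176.318.
At 4063 K (t = 40.63):
  G = 99.47·ln 40.63 − 161.1 = 99.47·3.7045 − 161.1 = 207.387.
Gain = 207.387 / 176.318 = 1.1762 → 1.176.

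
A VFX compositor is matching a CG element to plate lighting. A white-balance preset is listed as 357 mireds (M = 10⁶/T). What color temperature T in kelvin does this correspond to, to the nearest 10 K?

2800 K

T = 10⁶ / 357 = 2801.12 K → 2800 K.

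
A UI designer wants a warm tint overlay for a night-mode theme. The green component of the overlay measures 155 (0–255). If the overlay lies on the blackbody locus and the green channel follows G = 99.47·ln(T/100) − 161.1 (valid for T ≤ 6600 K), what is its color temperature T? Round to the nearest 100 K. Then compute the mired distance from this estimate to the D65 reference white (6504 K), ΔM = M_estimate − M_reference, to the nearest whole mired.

ln t = (155 + 161.1) / 99.47 = 3.1778.
t = e^3.1778 = 23.995.
T = 100·t = 2399 K → 2400 K to the nearest 100 K.
M_estimate = 10⁶/2400 = 416.67; M_reference = 10⁶/6504 = 153.75.
ΔM = 416.67 − 153.75 = 262.92 → +263 mireds.

+263 mireds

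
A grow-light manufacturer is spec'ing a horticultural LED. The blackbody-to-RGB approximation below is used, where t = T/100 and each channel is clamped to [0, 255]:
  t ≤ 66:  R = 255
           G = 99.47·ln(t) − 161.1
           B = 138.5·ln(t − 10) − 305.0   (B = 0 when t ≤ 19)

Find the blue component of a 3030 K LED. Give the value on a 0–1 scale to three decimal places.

0.439

t = 3030/100 = 30.3; the t ≤ 66 branch applies.
B = 138.5·ln(30.3 − 10) − 305.0 = 138.5·ln 20.3 − 305.0 = 138.5·3.0106 − 305.0 = 111.971.
On a 0–1 scale: 111.971/255 = 0.4391 → 0.439.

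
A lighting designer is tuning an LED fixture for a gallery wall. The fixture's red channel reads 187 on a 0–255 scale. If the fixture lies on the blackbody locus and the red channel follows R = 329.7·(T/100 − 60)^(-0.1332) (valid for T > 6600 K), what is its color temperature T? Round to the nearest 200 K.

13000 K

(t − 60)^(-0.1332) = 187/329.7 = 0.56718.
t − 60 = 0.56718^(1/-0.1332) = 0.56718^(-7.508) = 70.620, so t = 130.620.
T = 100·t = 13062 K → 13000 K to the nearest 200 K.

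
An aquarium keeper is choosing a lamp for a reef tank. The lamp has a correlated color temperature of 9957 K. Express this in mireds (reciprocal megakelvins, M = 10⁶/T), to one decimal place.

M = 10⁶ / 9957 = 100.432 → 100.4 mireds.

100.4 mireds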